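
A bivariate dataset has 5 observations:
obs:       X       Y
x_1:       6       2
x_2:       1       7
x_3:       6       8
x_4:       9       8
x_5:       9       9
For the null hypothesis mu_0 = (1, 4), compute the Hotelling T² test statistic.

Step 1 — sample mean vector:
  mean(X) = (6 + 1 + 6 + 9 + 9) / 5 = 31/5 = 6.2
  mean(Y) = (2 + 7 + 8 + 8 + 9) / 5 = 34/5 = 6.8
  x̄ = (6.2, 6.8),  deviation x̄ - mu_0 = (6.2, 6.8) - (1, 4) = (5.2, 2.8).

Step 2 — sample covariance matrix, S[i,j] = (1/(n-1)) · Σ_k (x_{k,i} - mean_i) · (x_{k,j} - mean_j), divisor n-1 = 4:
  S[X,X] = ((-0.2)·(-0.2) + (-5.2)·(-5.2) + (-0.2)·(-0.2) + (2.8)·(2.8) + (2.8)·(2.8)) / 4 = 42.8/4 = 10.7
  S[X,Y] = ((-0.2)·(-4.8) + (-5.2)·(0.2) + (-0.2)·(1.2) + (2.8)·(1.2) + (2.8)·(2.2)) / 4 = 9.2/4 = 2.3
  S[Y,Y] = ((-4.8)·(-4.8) + (0.2)·(0.2) + (1.2)·(1.2) + (1.2)·(1.2) + (2.2)·(2.2)) / 4 = 30.8/4 = 7.7
  S = [[10.7, 2.3],
 [2.3, 7.7]].

Step 3 — invert S. det(S) = 10.7·7.7 - (2.3)² = 77.1.
  S^{-1} = (1/det) · [[d, -b], [-b, a]] = [[0.0999, -0.0298],
 [-0.0298, 0.1388]].

Step 4 — quadratic form (x̄ - mu_0)^T · S^{-1} · (x̄ - mu_0):
  S^{-1} · (x̄ - mu_0) = (0.4358, 0.2335),
  (x̄ - mu_0)^T · [...] = (5.2)·(0.4358) + (2.8)·(0.2335) = 2.9198.

Step 5 — scale by n: T² = 5 · 2.9198 = 14.5992.

T² ≈ 14.5992


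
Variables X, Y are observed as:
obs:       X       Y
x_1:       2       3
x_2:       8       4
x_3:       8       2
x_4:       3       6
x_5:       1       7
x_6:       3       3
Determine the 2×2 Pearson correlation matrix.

Step 1 — column means:
  mean(X) = (2 + 8 + 8 + 3 + 1 + 3) / 6 = 25/6 = 4.1667
  mean(Y) = (3 + 4 + 2 + 6 + 7 + 3) / 6 = 25/6 = 4.1667

Step 2 — sample variances and covariances s[i,j] = (1/(n-1)) · Σ_k (x_{k,i} - mean_i) · (x_{k,j} - mean_j), with n-1 = 5:
  s[X,X] = ((-2.1667)·(-2.1667) + (3.8333)·(3.8333) + (3.8333)·(3.8333) + (-1.1667)·(-1.1667) + (-3.1667)·(-3.1667) + (-1.1667)·(-1.1667)) / 5 = 46.8333/5 = 9.3667
  s[X,Y] = ((-2.1667)·(-1.1667) + (3.8333)·(-0.1667) + (3.8333)·(-2.1667) + (-1.1667)·(1.8333) + (-3.1667)·(2.8333) + (-1.1667)·(-1.1667)) / 5 = -16.1667/5 = -3.2333
  s[Y,Y] = ((-1.1667)·(-1.1667) + (-0.1667)·(-0.1667) + (-2.1667)·(-2.1667) + (1.8333)·(1.8333) + (2.8333)·(2.8333) + (-1.1667)·(-1.1667)) / 5 = 18.8333/5 = 3.7667
  Sample standard deviations s_i = √(s[i,i]):
  s(X) = √(9.3667) = 3.0605
  s(Y) = √(3.7667) = 1.9408

Step 3 — r_{ij} = s_{ij} / (s_i · s_j):
  r[X,X] = 1 (diagonal).
  r[X,Y] = -3.2333 / (3.0605 · 1.9408) = -3.2333 / 5.9398 = -0.5444
  r[Y,Y] = 1 (diagonal).

R is symmetric with unit diagonal. Assembling:

R = [[1, -0.5444],
 [-0.5444, 1]]


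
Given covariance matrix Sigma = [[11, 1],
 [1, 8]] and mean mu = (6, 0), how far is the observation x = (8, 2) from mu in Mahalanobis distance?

Step 1 — centre the observation: (x - mu) = (2, 2).

Step 2 — invert Sigma. det(Sigma) = 11·8 - (1)² = 87.
  Sigma^{-1} = (1/det) · [[d, -b], [-b, a]] = [[0.092, -0.0115],
 [-0.0115, 0.1264]].

Step 3 — form the quadratic (x - mu)^T · Sigma^{-1} · (x - mu):
  Sigma^{-1} · (x - mu) = (0.1609, 0.2299).
  (x - mu)^T · [Sigma^{-1} · (x - mu)] = (2)·(0.1609) + (2)·(0.2299) = 0.7816.

Step 4 — take square root: d = √(0.7816) ≈ 0.8841.

d(x, mu) = √(0.7816) ≈ 0.8841


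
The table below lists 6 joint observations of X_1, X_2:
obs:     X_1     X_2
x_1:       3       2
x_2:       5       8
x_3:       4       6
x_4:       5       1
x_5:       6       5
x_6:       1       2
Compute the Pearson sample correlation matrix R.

Step 1 — column means:
  mean(X_1) = (3 + 5 + 4 + 5 + 6 + 1) / 6 = 24/6 = 4
  mean(X_2) = (2 + 8 + 6 + 1 + 5 + 2) / 6 = 24/6 = 4

Step 2 — sample variances and covariances s[i,j] = (1/(n-1)) · Σ_k (x_{k,i} - mean_i) · (x_{k,j} - mean_j), with n-1 = 5:
  s[X_1,X_1] = ((-1)·(-1) + (1)·(1) + (0)·(0) + (1)·(1) + (2)·(2) + (-3)·(-3)) / 5 = 16/5 = 3.2
  s[X_1,X_2] = ((-1)·(-2) + (1)·(4) + (0)·(2) + (1)·(-3) + (2)·(1) + (-3)·(-2)) / 5 = 11/5 = 2.2
  s[X_2,X_2] = ((-2)·(-2) + (4)·(4) + (2)·(2) + (-3)·(-3) + (1)·(1) + (-2)·(-2)) / 5 = 38/5 = 7.6
  Sample standard deviations s_i = √(s[i,i]):
  s(X_1) = √(3.2) = 1.7889
  s(X_2) = √(7.6) = 2.7568

Step 3 — r_{ij} = s_{ij} / (s_i · s_j):
  r[X_1,X_1] = 1 (diagonal).
  r[X_1,X_2] = 2.2 / (1.7889 · 2.7568) = 2.2 / 4.9315 = 0.4461
  r[X_2,X_2] = 1 (diagonal).

R is symmetric with unit diagonal. Assembling:

R = [[1, 0.4461],
 [0.4461, 1]]


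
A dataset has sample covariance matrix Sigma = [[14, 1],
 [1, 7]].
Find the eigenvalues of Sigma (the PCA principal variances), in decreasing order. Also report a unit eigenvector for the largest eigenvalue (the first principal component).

Step 1 — characteristic polynomial of 2×2 Sigma:
  det(Sigma - λI) = λ² - trace · λ + det = 0.
  trace = 14 + 7 = 21, det = 14·7 - (1)² = 97.
Step 2 — discriminant:
  Δ = trace² - 4·det = 441 - 388 = 53.
Step 3 — eigenvalues:
  λ = (trace ± √Δ)/2 = (21 ± 7.2801)/2,
  λ_1 = 14.1401,  λ_2 = 6.8599.

Step 4 — unit eigenvector for λ_1: solve (Sigma - λ_1 I)v = 0. First row:
  (14 - 14.1401)·v_x + (1)·v_y = 0, i.e. (-0.1401)·v_x + (1)·v_y = 0,
  so v ∝ (b, λ_1 - a) = (1, 0.1401) = u.
  ||u|| = √((1)² + (0.1401)²) = √(1.0196) ≈ 1.0098,
  v_1 = u/||u|| ≈ (0.9903, 0.1387) (||v_1|| = 1).

λ_1 = 14.1401,  λ_2 = 6.8599;  v_1 ≈ (0.9903, 0.1387)


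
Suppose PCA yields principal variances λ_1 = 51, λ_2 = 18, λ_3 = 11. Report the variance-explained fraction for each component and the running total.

Step 1 — total variance = trace(Sigma) = Σ λ_i = 51 + 18 + 11 = 80.

Step 2 — fraction explained by component i = λ_i / Σ λ:
  PC1: 51/80 = 0.6375
  PC2: 18/80 = 0.225
  PC3: 11/80 = 0.1375

Step 3 — cumulative fraction after k components = (λ_1 + ... + λ_k) / Σ λ:
  k = 1: 51/80 = 0.6375
  k = 2: (51 + 18)/80 = 69/80 = 0.8625
  k = 3: (51 + 18 + 11)/80 = 80/80 = 1

Summary (fraction, with percent):

explained: PC1 0.6375 (63.75%), PC2 0.225 (22.5%), PC3 0.1375 (13.75%);  cumulative: 0.6375, 0.8625, 1


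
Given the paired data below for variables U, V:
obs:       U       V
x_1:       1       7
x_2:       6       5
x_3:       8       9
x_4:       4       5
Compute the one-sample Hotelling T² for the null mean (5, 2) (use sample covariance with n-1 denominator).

Step 1 — sample mean vector:
  mean(U) = (1 + 6 + 8 + 4) / 4 = 19/4 = 4.75
  mean(V) = (7 + 5 + 9 + 5) / 4 = 26/4 = 6.5
  x̄ = (4.75, 6.5),  deviation x̄ - mu_0 = (4.75, 6.5) - (5, 2) = (-0.25, 4.5).

Step 2 — sample covariance matrix, S[i,j] = (1/(n-1)) · Σ_k (x_{k,i} - mean_i) · (x_{k,j} - mean_j), divisor n-1 = 3:
  S[U,U] = ((-3.75)·(-3.75) + (1.25)·(1.25) + (3.25)·(3.25) + (-0.75)·(-0.75)) / 3 = 26.75/3 = 8.9167
  S[U,V] = ((-3.75)·(0.5) + (1.25)·(-1.5) + (3.25)·(2.5) + (-0.75)·(-1.5)) / 3 = 5.5/3 = 1.8333
  S[V,V] = ((0.5)·(0.5) + (-1.5)·(-1.5) + (2.5)·(2.5) + (-1.5)·(-1.5)) / 3 = 11/3 = 3.6667
  S = [[8.9167, 1.8333],
 [1.8333, 3.6667]].

Step 3 — invert S. det(S) = 8.9167·3.6667 - (1.8333)² = 29.3333.
  S^{-1} = (1/det) · [[d, -b], [-b, a]] = [[0.125, -0.0625],
 [-0.0625, 0.304]].

Step 4 — quadratic form (x̄ - mu_0)^T · S^{-1} · (x̄ - mu_0):
  S^{-1} · (x̄ - mu_0) = (-0.3125, 1.3835),
  (x̄ - mu_0)^T · [...] = (-0.25)·(-0.3125) + (4.5)·(1.3835) = 6.304.

Step 5 — scale by n: T² = 4 · 6.304 = 25.2159.

T² ≈ 25.2159


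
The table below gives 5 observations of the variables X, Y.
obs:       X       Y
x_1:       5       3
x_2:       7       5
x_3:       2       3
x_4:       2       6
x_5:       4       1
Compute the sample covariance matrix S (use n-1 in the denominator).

Step 1 — column means:
  mean(X) = (5 + 7 + 2 + 2 + 4) / 5 = 20/5 = 4
  mean(Y) = (3 + 5 + 3 + 6 + 1) / 5 = 18/5 = 3.6

Step 2 — sample covariance S[i,j] = (1/(n-1)) · Σ_k (x_{k,i} - mean_i) · (x_{k,j} - mean_j), with n-1 = 4.
  S[X,X] = ((1)·(1) + (3)·(3) + (-2)·(-2) + (-2)·(-2) + (0)·(0)) / 4 = 18/4 = 4.5
  S[X,Y] = ((1)·(-0.6) + (3)·(1.4) + (-2)·(-0.6) + (-2)·(2.4) + (0)·(-2.6)) / 4 = 0/4 = 0
  S[Y,Y] = ((-0.6)·(-0.6) + (1.4)·(1.4) + (-0.6)·(-0.6) + (2.4)·(2.4) + (-2.6)·(-2.6)) / 4 = 15.2/4 = 3.8

S is symmetric (S[j,i] = S[i,j]). Assembling:

S = [[4.5, 0],
 [0, 3.8]]


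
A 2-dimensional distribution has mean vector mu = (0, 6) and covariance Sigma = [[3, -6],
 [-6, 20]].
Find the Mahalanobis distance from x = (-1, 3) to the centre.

Step 1 — centre the observation: (x - mu) = (-1, -3).

Step 2 — invert Sigma. det(Sigma) = 3·20 - (-6)² = 24.
  Sigma^{-1} = (1/det) · [[d, -b], [-b, a]] = [[0.8333, 0.25],
 [0.25, 0.125]].

Step 3 — form the quadratic (x - mu)^T · Sigma^{-1} · (x - mu):
  Sigma^{-1} · (x - mu) = (-1.5833, -0.625).
  (x - mu)^T · [Sigma^{-1} · (x - mu)] = (-1)·(-1.5833) + (-3)·(-0.625) = 3.4583.

Step 4 — take square root: d = √(3.4583) ≈ 1.8597.

d(x, mu) = √(3.4583) ≈ 1.8597


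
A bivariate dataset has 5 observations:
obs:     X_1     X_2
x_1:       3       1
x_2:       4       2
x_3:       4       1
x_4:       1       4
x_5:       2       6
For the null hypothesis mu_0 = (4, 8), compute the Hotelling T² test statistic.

Step 1 — sample mean vector:
  mean(X_1) = (3 + 4 + 4 + 1 + 2) / 5 = 14/5 = 2.8
  mean(X_2) = (1 + 2 + 1 + 4 + 6) / 5 = 14/5 = 2.8
  x̄ = (2.8, 2.8),  deviation x̄ - mu_0 = (2.8, 2.8) - (4, 8) = (-1.2, -5.2).

Step 2 — sample covariance matrix, S[i,j] = (1/(n-1)) · Σ_k (x_{k,i} - mean_i) · (x_{k,j} - mean_j), divisor n-1 = 4:
  S[X_1,X_1] = ((0.2)·(0.2) + (1.2)·(1.2) + (1.2)·(1.2) + (-1.8)·(-1.8) + (-0.8)·(-0.8)) / 4 = 6.8/4 = 1.7
  S[X_1,X_2] = ((0.2)·(-1.8) + (1.2)·(-0.8) + (1.2)·(-1.8) + (-1.8)·(1.2) + (-0.8)·(3.2)) / 4 = -8.2/4 = -2.05
  S[X_2,X_2] = ((-1.8)·(-1.8) + (-0.8)·(-0.8) + (-1.8)·(-1.8) + (1.2)·(1.2) + (3.2)·(3.2)) / 4 = 18.8/4 = 4.7
  S = [[1.7, -2.05],
 [-2.05, 4.7]].

Step 3 — invert S. det(S) = 1.7·4.7 - (-2.05)² = 3.7875.
  S^{-1} = (1/det) · [[d, -b], [-b, a]] = [[1.2409, 0.5413],
 [0.5413, 0.4488]].

Step 4 — quadratic form (x̄ - mu_0)^T · S^{-1} · (x̄ - mu_0):
  S^{-1} · (x̄ - mu_0) = (-4.3036, -2.9835),
  (x̄ - mu_0)^T · [...] = (-1.2)·(-4.3036) + (-5.2)·(-2.9835) = 20.6785.

Step 5 — scale by n: T² = 5 · 20.6785 = 103.3927.

T² ≈ 103.3927


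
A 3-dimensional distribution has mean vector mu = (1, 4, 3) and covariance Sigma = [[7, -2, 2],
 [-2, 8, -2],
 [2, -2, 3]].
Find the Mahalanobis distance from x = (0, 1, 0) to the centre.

Step 1 — centre the observation: (x - mu) = (-1, -3, -3).

Step 2 — invert Sigma (cofactor / det for 3×3, or solve directly):
  Sigma^{-1} = [[0.1786, 0.0179, -0.1071],
 [0.0179, 0.1518, 0.0893],
 [-0.1071, 0.0893, 0.4643]].

Step 3 — form the quadratic (x - mu)^T · Sigma^{-1} · (x - mu):
  Sigma^{-1} · (x - mu) = (0.0893, -0.7411, -1.5536).
  (x - mu)^T · [Sigma^{-1} · (x - mu)] = (-1)·(0.0893) + (-3)·(-0.7411) + (-3)·(-1.5536) = 6.7946.

Step 4 — take square root: d = √(6.7946) ≈ 2.6067.

d(x, mu) = √(6.7946) ≈ 2.6067


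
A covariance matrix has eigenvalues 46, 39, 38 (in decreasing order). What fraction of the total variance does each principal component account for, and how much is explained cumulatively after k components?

Step 1 — total variance = trace(Sigma) = Σ λ_i = 46 + 39 + 38 = 123.

Step 2 — fraction explained by component i = λ_i / Σ λ:
  PC1: 46/123 = 0.374
  PC2: 39/123 = 0.3171
  PC3: 38/123 = 0.3089

Step 3 — cumulative fraction after k components = (λ_1 + ... + λ_k) / Σ λ:
  k = 1: 46/123 = 0.374
  k = 2: (46 + 39)/123 = 85/123 = 0.6911
  k = 3: (46 + 39 + 38)/123 = 123/123 = 1

Summary (fraction, with percent):

explained: PC1 0.374 (37.4%), PC2 0.3171 (31.71%), PC3 0.3089 (30.89%);  cumulative: 0.374, 0.6911, 1


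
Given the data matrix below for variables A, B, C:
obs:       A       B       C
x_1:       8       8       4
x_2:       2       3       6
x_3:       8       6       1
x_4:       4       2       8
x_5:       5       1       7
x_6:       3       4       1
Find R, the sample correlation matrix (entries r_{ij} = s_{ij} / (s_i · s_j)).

Step 1 — column means:
  mean(A) = (8 + 2 + 8 + 4 + 5 + 3) / 6 = 30/6 = 5
  mean(B) = (8 + 3 + 6 + 2 + 1 + 4) / 6 = 24/6 = 4
  mean(C) = (4 + 6 + 1 + 8 + 7 + 1) / 6 = 27/6 = 4.5

Step 2 — sample variances and covariances s[i,j] = (1/(n-1)) · Σ_k (x_{k,i} - mean_i) · (x_{k,j} - mean_j), with n-1 = 5:
  s[A,A] = ((3)·(3) + (-3)·(-3) + (3)·(3) + (-1)·(-1) + (0)·(0) + (-2)·(-2)) / 5 = 32/5 = 6.4
  s[A,B] = ((3)·(4) + (-3)·(-1) + (3)·(2) + (-1)·(-2) + (0)·(-3) + (-2)·(0)) / 5 = 23/5 = 4.6
  s[A,C] = ((3)·(-0.5) + (-3)·(1.5) + (3)·(-3.5) + (-1)·(3.5) + (0)·(2.5) + (-2)·(-3.5)) / 5 = -13/5 = -2.6
  s[B,B] = ((4)·(4) + (-1)·(-1) + (2)·(2) + (-2)·(-2) + (-3)·(-3) + (0)·(0)) / 5 = 34/5 = 6.8
  s[B,C] = ((4)·(-0.5) + (-1)·(1.5) + (2)·(-3.5) + (-2)·(3.5) + (-3)·(2.5) + (0)·(-3.5)) / 5 = -25/5 = -5
  s[C,C] = ((-0.5)·(-0.5) + (1.5)·(1.5) + (-3.5)·(-3.5) + (3.5)·(3.5) + (2.5)·(2.5) + (-3.5)·(-3.5)) / 5 = 45.5/5 = 9.1
  Sample standard deviations s_i = √(s[i,i]):
  s(A) = √(6.4) = 2.5298
  s(B) = √(6.8) = 2.6077
  s(C) = √(9.1) = 3.0166

Step 3 — r_{ij} = s_{ij} / (s_i · s_j):
  r[A,A] = 1 (diagonal).
  r[A,B] = 4.6 / (2.5298 · 2.6077) = 4.6 / 6.597 = 0.6973
  r[A,C] = -2.6 / (2.5298 · 3.0166) = -2.6 / 7.6315 = -0.3407
  r[B,B] = 1 (diagonal).
  r[B,C] = -5 / (2.6077 · 3.0166) = -5 / 7.8664 = -0.6356
  r[C,C] = 1 (diagonal).

R is symmetric with unit diagonal. Assembling:

R = [[1, 0.6973, -0.3407],
 [0.6973, 1, -0.6356],
 [-0.3407, -0.6356, 1]]


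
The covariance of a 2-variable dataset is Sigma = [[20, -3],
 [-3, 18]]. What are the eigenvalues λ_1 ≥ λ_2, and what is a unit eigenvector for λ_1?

Step 1 — characteristic polynomial of 2×2 Sigma:
  det(Sigma - λI) = λ² - trace · λ + det = 0.
  trace = 20 + 18 = 38, det = 20·18 - (-3)² = 351.
Step 2 — discriminant:
  Δ = trace² - 4·det = 1444 - 1404 = 40.
Step 3 — eigenvalues:
  λ = (trace ± √Δ)/2 = (38 ± 6.3246)/2,
  λ_1 = 22.1623,  λ_2 = 15.8377.

Step 4 — unit eigenvector for λ_1: solve (Sigma - λ_1 I)v = 0. First row:
  (20 - 22.1623)·v_x + (-3)·v_y = 0, i.e. (-2.1623)·v_x + (-3)·v_y = 0,
  so v ∝ (b, λ_1 - a) = (-3, 2.1623); multiply by -1 so the first entry is positive: u = (3, -2.1623).
  ||u|| = √((3)² + (-2.1623)²) = √(13.6754) ≈ 3.698,
  v_1 = u/||u|| ≈ (0.8112, -0.5847) (||v_1|| = 1).

λ_1 = 22.1623,  λ_2 = 15.8377;  v_1 ≈ (0.8112, -0.5847)


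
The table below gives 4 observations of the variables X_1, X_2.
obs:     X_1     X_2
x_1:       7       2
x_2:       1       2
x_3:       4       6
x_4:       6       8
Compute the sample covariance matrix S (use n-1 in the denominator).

Step 1 — column means:
  mean(X_1) = (7 + 1 + 4 + 6) / 4 = 18/4 = 4.5
  mean(X_2) = (2 + 2 + 6 + 8) / 4 = 18/4 = 4.5

Step 2 — sample covariance S[i,j] = (1/(n-1)) · Σ_k (x_{k,i} - mean_i) · (x_{k,j} - mean_j), with n-1 = 3.
  S[X_1,X_1] = ((2.5)·(2.5) + (-3.5)·(-3.5) + (-0.5)·(-0.5) + (1.5)·(1.5)) / 3 = 21/3 = 7
  S[X_1,X_2] = ((2.5)·(-2.5) + (-3.5)·(-2.5) + (-0.5)·(1.5) + (1.5)·(3.5)) / 3 = 7/3 = 2.3333
  S[X_2,X_2] = ((-2.5)·(-2.5) + (-2.5)·(-2.5) + (1.5)·(1.5) + (3.5)·(3.5)) / 3 = 27/3 = 9

S is symmetric (S[j,i] = S[i,j]). Assembling:

S = [[7, 2.3333],
 [2.3333, 9]]


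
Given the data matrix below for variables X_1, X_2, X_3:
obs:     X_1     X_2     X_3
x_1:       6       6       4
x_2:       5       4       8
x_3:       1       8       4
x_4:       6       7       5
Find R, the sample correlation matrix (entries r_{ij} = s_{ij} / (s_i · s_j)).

Step 1 — column means:
  mean(X_1) = (6 + 5 + 1 + 6) / 4 = 18/4 = 4.5
  mean(X_2) = (6 + 4 + 8 + 7) / 4 = 25/4 = 6.25
  mean(X_3) = (4 + 8 + 4 + 5) / 4 = 21/4 = 5.25

Step 2 — sample variances and covariances s[i,j] = (1/(n-1)) · Σ_k (x_{k,i} - mean_i) · (x_{k,j} - mean_j), with n-1 = 3:
  s[X_1,X_1] = ((1.5)·(1.5) + (0.5)·(0.5) + (-3.5)·(-3.5) + (1.5)·(1.5)) / 3 = 17/3 = 5.6667
  s[X_1,X_2] = ((1.5)·(-0.25) + (0.5)·(-2.25) + (-3.5)·(1.75) + (1.5)·(0.75)) / 3 = -6.5/3 = -2.1667
  s[X_1,X_3] = ((1.5)·(-1.25) + (0.5)·(2.75) + (-3.5)·(-1.25) + (1.5)·(-0.25)) / 3 = 3.5/3 = 1.1667
  s[X_2,X_2] = ((-0.25)·(-0.25) + (-2.25)·(-2.25) + (1.75)·(1.75) + (0.75)·(0.75)) / 3 = 8.75/3 = 2.9167
  s[X_2,X_3] = ((-0.25)·(-1.25) + (-2.25)·(2.75) + (1.75)·(-1.25) + (0.75)·(-0.25)) / 3 = -8.25/3 = -2.75
  s[X_3,X_3] = ((-1.25)·(-1.25) + (2.75)·(2.75) + (-1.25)·(-1.25) + (-0.25)·(-0.25)) / 3 = 10.75/3 = 3.5833
  Sample standard deviations s_i = √(s[i,i]):
  s(X_1) = √(5.6667) = 2.3805
  s(X_2) = √(2.9167) = 1.7078
  s(X_3) = √(3.5833) = 1.893

Step 3 — r_{ij} = s_{ij} / (s_i · s_j):
  r[X_1,X_1] = 1 (diagonal).
  r[X_1,X_2] = -2.1667 / (2.3805 · 1.7078) = -2.1667 / 4.0654 = -0.5329
  r[X_1,X_3] = 1.1667 / (2.3805 · 1.893) = 1.1667 / 4.5062 = 0.2589
  r[X_2,X_2] = 1 (diagonal).
  r[X_2,X_3] = -2.75 / (1.7078 · 1.893) = -2.75 / 3.2329 = -0.8506
  r[X_3,X_3] = 1 (diagonal).

R is symmetric with unit diagonal. Assembling:

R = [[1, -0.5329, 0.2589],
 [-0.5329, 1, -0.8506],
 [0.2589, -0.8506, 1]]


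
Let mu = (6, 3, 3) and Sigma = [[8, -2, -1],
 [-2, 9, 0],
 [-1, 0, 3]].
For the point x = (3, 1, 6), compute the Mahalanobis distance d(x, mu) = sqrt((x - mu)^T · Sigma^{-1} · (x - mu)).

Step 1 — centre the observation: (x - mu) = (-3, -2, 3).

Step 2 — invert Sigma (cofactor / det for 3×3, or solve directly):
  Sigma^{-1} = [[0.1385, 0.0308, 0.0462],
 [0.0308, 0.1179, 0.0103],
 [0.0462, 0.0103, 0.3487]].

Step 3 — form the quadratic (x - mu)^T · Sigma^{-1} · (x - mu):
  Sigma^{-1} · (x - mu) = (-0.3385, -0.2974, 0.8872).
  (x - mu)^T · [Sigma^{-1} · (x - mu)] = (-3)·(-0.3385) + (-2)·(-0.2974) + (3)·(0.8872) = 4.2718.

Step 4 — take square root: d = √(4.2718) ≈ 2.0668.

d(x, mu) = √(4.2718) ≈ 2.0668


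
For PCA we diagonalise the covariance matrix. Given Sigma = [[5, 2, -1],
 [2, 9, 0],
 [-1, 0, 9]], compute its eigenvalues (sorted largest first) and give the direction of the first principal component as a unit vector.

Step 1 — characteristic polynomial p(λ) = det(λI - Sigma) = λ³ - tr·λ² + c_1·λ - det, where tr = trace, c_1 = sum of the principal 2×2 minors, det = det(Sigma):
  tr = 5 + 9 + 9 = 23,
  c_1 = (5·9 - (2)²) + (5·9 - (-1)²) + (9·9 - (0)²) = 41 + 44 + 81 = 166,
  det = 5·(9·9 - (0)²) - (2)·((2)·9 - (0)·(-1)) + (-1)·((2)·(0) - 9·(-1)) = 5·(81) - (2)·(18) + (-1)·(9) = 360.
  So p(λ) = λ³ - 23λ² + 166λ - 360.
Step 2 — look for an integer root (rational root theorem: any rational root is an integer divisor of 360). Testing λ = 4:
  p(4) = 64 - 368 + 664 - 360 = 0  ✓
  Dividing out (λ - 4): p(λ) = (λ - 4)(λ² - 19λ + 90).
Step 3 — remaining eigenvalues from the quadratic λ² - 19λ + 90 = 0:
  Δ = 19² - 4·90 = 361 - 360 = 1,  λ = (19 ± √1)/2 = (19 ± 1)/2 = 10 or 9.
  Sorted: λ_1 = 10,  λ_2 = 9,  λ_3 = 4  (check: sum = 23 = tr ✓).

Step 4 — unit eigenvector for λ_1 = 10: v spans the null space of (Sigma - λ_1 I), whose rows are
  r_1 = (-5, 2, -1),  r_2 = (2, -1, 0),  r_3 = (-1, 0, -1).
  v is orthogonal to every row, so take v ∝ r_1 × r_2 = ((2)·(0) - (-1)·(-1), (-1)·(2) - (-5)·(0), (-5)·(-1) - (2)·(2)) = (-1, -2, 1).
  Rescale (multiply by -1 so the first nonzero entry is positive): u = (1, 2, -1).
  ||u|| = √((1)² + (2)² + (-1)²) = √(6) ≈ 2.4495,  v_1 = u/||u|| ≈ (0.4082, 0.8165, -0.4082) (||v_1|| = 1).

λ_1 = 10,  λ_2 = 9,  λ_3 = 4;  v_1 ≈ (0.4082, 0.8165, -0.4082)


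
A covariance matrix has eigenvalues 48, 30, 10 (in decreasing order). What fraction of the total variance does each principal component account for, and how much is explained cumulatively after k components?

Step 1 — total variance = trace(Sigma) = Σ λ_i = 48 + 30 + 10 = 88.

Step 2 — fraction explained by component i = λ_i / Σ λ:
  PC1: 48/88 = 0.5455
  PC2: 30/88 = 0.3409
  PC3: 10/88 = 0.1136

Step 3 — cumulative fraction after k components = (λ_1 + ... + λ_k) / Σ λ:
  k = 1: 48/88 = 0.5455
  k = 2: (48 + 30)/88 = 78/88 = 0.8864
  k = 3: (48 + 30 + 10)/88 = 88/88 = 1

Summary (fraction, with percent):

explained: PC1 0.5455 (54.55%), PC2 0.3409 (34.09%), PC3 0.1136 (11.36%);  cumulative: 0.5455, 0.8864, 1


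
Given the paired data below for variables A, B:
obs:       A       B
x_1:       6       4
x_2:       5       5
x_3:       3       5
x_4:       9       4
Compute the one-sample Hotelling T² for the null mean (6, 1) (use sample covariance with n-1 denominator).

Step 1 — sample mean vector:
  mean(A) = (6 + 5 + 3 + 9) / 4 = 23/4 = 5.75
  mean(B) = (4 + 5 + 5 + 4) / 4 = 18/4 = 4.5
  x̄ = (5.75, 4.5),  deviation x̄ - mu_0 = (5.75, 4.5) - (6, 1) = (-0.25, 3.5).

Step 2 — sample covariance matrix, S[i,j] = (1/(n-1)) · Σ_k (x_{k,i} - mean_i) · (x_{k,j} - mean_j), divisor n-1 = 3:
  S[A,A] = ((0.25)·(0.25) + (-0.75)·(-0.75) + (-2.75)·(-2.75) + (3.25)·(3.25)) / 3 = 18.75/3 = 6.25
  S[A,B] = ((0.25)·(-0.5) + (-0.75)·(0.5) + (-2.75)·(0.5) + (3.25)·(-0.5)) / 3 = -3.5/3 = -1.1667
  S[B,B] = ((-0.5)·(-0.5) + (0.5)·(0.5) + (0.5)·(0.5) + (-0.5)·(-0.5)) / 3 = 1/3 = 0.3333
  S = [[6.25, -1.1667],
 [-1.1667, 0.3333]].

Step 3 — invert S. det(S) = 6.25·0.3333 - (-1.1667)² = 0.7222.
  S^{-1} = (1/det) · [[d, -b], [-b, a]] = [[0.4615, 1.6154],
 [1.6154, 8.6538]].

Step 4 — quadratic form (x̄ - mu_0)^T · S^{-1} · (x̄ - mu_0):
  S^{-1} · (x̄ - mu_0) = (5.5385, 29.8846),
  (x̄ - mu_0)^T · [...] = (-0.25)·(5.5385) + (3.5)·(29.8846) = 103.2115.

Step 5 — scale by n: T² = 4 · 103.2115 = 412.8462.

T² ≈ 412.8462


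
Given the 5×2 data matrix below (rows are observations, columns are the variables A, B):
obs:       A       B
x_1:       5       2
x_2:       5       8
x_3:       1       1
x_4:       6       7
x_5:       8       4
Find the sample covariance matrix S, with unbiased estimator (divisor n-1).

Step 1 — column means:
  mean(A) = (5 + 5 + 1 + 6 + 8) / 5 = 25/5 = 5
  mean(B) = (2 + 8 + 1 + 7 + 4) / 5 = 22/5 = 4.4

Step 2 — sample covariance S[i,j] = (1/(n-1)) · Σ_k (x_{k,i} - mean_i) · (x_{k,j} - mean_j), with n-1 = 4.
  S[A,A] = ((0)·(0) + (0)·(0) + (-4)·(-4) + (1)·(1) + (3)·(3)) / 4 = 26/4 = 6.5
  S[A,B] = ((0)·(-2.4) + (0)·(3.6) + (-4)·(-3.4) + (1)·(2.6) + (3)·(-0.4)) / 4 = 15/4 = 3.75
  S[B,B] = ((-2.4)·(-2.4) + (3.6)·(3.6) + (-3.4)·(-3.4) + (2.6)·(2.6) + (-0.4)·(-0.4)) / 4 = 37.2/4 = 9.3

S is symmetric (S[j,i] = S[i,j]). Assembling:

S = [[6.5, 3.75],
 [3.75, 9.3]]


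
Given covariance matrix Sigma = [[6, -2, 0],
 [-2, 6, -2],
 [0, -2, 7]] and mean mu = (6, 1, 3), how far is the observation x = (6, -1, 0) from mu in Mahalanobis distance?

Step 1 — centre the observation: (x - mu) = (0, -2, -3).

Step 2 — invert Sigma (cofactor / det for 3×3, or solve directly):
  Sigma^{-1} = [[0.19, 0.07, 0.02],
 [0.07, 0.21, 0.06],
 [0.02, 0.06, 0.16]].

Step 3 — form the quadratic (x - mu)^T · Sigma^{-1} · (x - mu):
  Sigma^{-1} · (x - mu) = (-0.2, -0.6, -0.6).
  (x - mu)^T · [Sigma^{-1} · (x - mu)] = (0)·(-0.2) + (-2)·(-0.6) + (-3)·(-0.6) = 3.

Step 4 — take square root: d = √(3) ≈ 1.7321.

d(x, mu) = √(3) ≈ 1.7321


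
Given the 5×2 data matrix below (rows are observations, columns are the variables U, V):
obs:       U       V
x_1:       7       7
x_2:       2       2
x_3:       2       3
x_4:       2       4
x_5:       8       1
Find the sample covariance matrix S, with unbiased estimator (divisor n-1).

Step 1 — column means:
  mean(U) = (7 + 2 + 2 + 2 + 8) / 5 = 21/5 = 4.2
  mean(V) = (7 + 2 + 3 + 4 + 1) / 5 = 17/5 = 3.4

Step 2 — sample covariance S[i,j] = (1/(n-1)) · Σ_k (x_{k,i} - mean_i) · (x_{k,j} - mean_j), with n-1 = 4.
  S[U,U] = ((2.8)·(2.8) + (-2.2)·(-2.2) + (-2.2)·(-2.2) + (-2.2)·(-2.2) + (3.8)·(3.8)) / 4 = 36.8/4 = 9.2
  S[U,V] = ((2.8)·(3.6) + (-2.2)·(-1.4) + (-2.2)·(-0.4) + (-2.2)·(0.6) + (3.8)·(-2.4)) / 4 = 3.6/4 = 0.9
  S[V,V] = ((3.6)·(3.6) + (-1.4)·(-1.4) + (-0.4)·(-0.4) + (0.6)·(0.6) + (-2.4)·(-2.4)) / 4 = 21.2/4 = 5.3

S is symmetric (S[j,i] = S[i,j]). Assembling:

S = [[9.2, 0.9],
 [0.9, 5.3]]


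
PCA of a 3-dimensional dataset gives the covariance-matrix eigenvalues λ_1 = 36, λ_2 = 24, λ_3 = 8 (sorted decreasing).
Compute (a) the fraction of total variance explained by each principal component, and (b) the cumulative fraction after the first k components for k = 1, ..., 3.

Step 1 — total variance = trace(Sigma) = Σ λ_i = 36 + 24 + 8 = 68.

Step 2 — fraction explained by component i = λ_i / Σ λ:
  PC1: 36/68 = 0.5294
  PC2: 24/68 = 0.3529
  PC3: 8/68 = 0.1176

Step 3 — cumulative fraction after k components = (λ_1 + ... + λ_k) / Σ λ:
  k = 1: 36/68 = 0.5294
  k = 2: (36 + 24)/68 = 60/68 = 0.8824
  k = 3: (36 + 24 + 8)/68 = 68/68 = 1

Summary (fraction, with percent):

explained: PC1 0.5294 (52.94%), PC2 0.3529 (35.29%), PC3 0.1176 (11.76%);  cumulative: 0.5294, 0.8824, 1


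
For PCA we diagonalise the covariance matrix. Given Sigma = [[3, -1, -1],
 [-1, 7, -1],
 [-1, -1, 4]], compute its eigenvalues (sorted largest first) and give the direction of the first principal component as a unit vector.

Step 1 — characteristic polynomial p(λ) = det(λI - Sigma) = λ³ - tr·λ² + c_1·λ - det, where tr = trace, c_1 = sum of the principal 2×2 minors, det = det(Sigma):
  tr = 3 + 7 + 4 = 14,
  c_1 = (3·7 - (-1)²) + (3·4 - (-1)²) + (7·4 - (-1)²) = 20 + 11 + 27 = 58,
  det = 3·(7·4 - (-1)²) - (-1)·((-1)·4 - (-1)·(-1)) + (-1)·((-1)·(-1) - 7·(-1)) = 3·(27) - (-1)·(-5) + (-1)·(8) = 68.
  So p(λ) = λ³ - 14λ² + 58λ - 68.
Step 2 — look for an integer root (rational root theorem: any rational root is an integer divisor of 68). Testing λ = 2:
  p(2) = 8 - 56 + 116 - 68 = 0  ✓
  Dividing out (λ - 2): p(λ) = (λ - 2)(λ² - 12λ + 34).
Step 3 — remaining eigenvalues from the quadratic λ² - 12λ + 34 = 0:
  Δ = 12² - 4·34 = 144 - 136 = 8,  λ = (12 ± √8)/2 = (12 ± 2.8284)/2 ≈ 7.4142 or 4.5858.
  Sorted: λ_1 = 7.4142,  λ_2 = 4.5858,  λ_3 = 2  (check: sum = 14 = tr ✓).

Step 4 — unit eigenvector for λ_1 ≈ 7.4142: v spans the null space of (Sigma - λ_1 I), whose rows are
  r_1 = (-4.4142, -1, -1),  r_2 = (-1, -0.4142, -1),  r_3 = (-1, -1, -3.4142).
  v is orthogonal to every row, so take v ∝ r_1 × r_2 = ((-1)·(-1) - (-1)·(-0.4142), (-1)·(-1) - (-4.4142)·(-1), (-4.4142)·(-0.4142) - (-1)·(-1)) ≈ (0.5858, -3.4142, 0.8284).
  Let u = (0.5858, -3.4142, 0.8284).
  ||u|| = √((0.5858)² + (-3.4142)² + (0.8284)²) = √(12.6863) ≈ 3.5618,  v_1 = u/||u|| ≈ (0.1645, -0.9586, 0.2326) (||v_1|| = 1).

λ_1 = 7.4142,  λ_2 = 4.5858,  λ_3 = 2;  v_1 ≈ (0.1645, -0.9586, 0.2326)


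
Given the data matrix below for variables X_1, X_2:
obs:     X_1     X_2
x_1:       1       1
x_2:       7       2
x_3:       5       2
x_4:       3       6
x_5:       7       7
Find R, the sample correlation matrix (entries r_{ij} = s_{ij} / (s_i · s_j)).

Step 1 — column means:
  mean(X_1) = (1 + 7 + 5 + 3 + 7) / 5 = 23/5 = 4.6
  mean(X_2) = (1 + 2 + 2 + 6 + 7) / 5 = 18/5 = 3.6

Step 2 — sample variances and covariances s[i,j] = (1/(n-1)) · Σ_k (x_{k,i} - mean_i) · (x_{k,j} - mean_j), with n-1 = 4:
  s[X_1,X_1] = ((-3.6)·(-3.6) + (2.4)·(2.4) + (0.4)·(0.4) + (-1.6)·(-1.6) + (2.4)·(2.4)) / 4 = 27.2/4 = 6.8
  s[X_1,X_2] = ((-3.6)·(-2.6) + (2.4)·(-1.6) + (0.4)·(-1.6) + (-1.6)·(2.4) + (2.4)·(3.4)) / 4 = 9.2/4 = 2.3
  s[X_2,X_2] = ((-2.6)·(-2.6) + (-1.6)·(-1.6) + (-1.6)·(-1.6) + (2.4)·(2.4) + (3.4)·(3.4)) / 4 = 29.2/4 = 7.3
  Sample standard deviations s_i = √(s[i,i]):
  s(X_1) = √(6.8) = 2.6077
  s(X_2) = √(7.3) = 2.7019

Step 3 — r_{ij} = s_{ij} / (s_i · s_j):
  r[X_1,X_1] = 1 (diagonal).
  r[X_1,X_2] = 2.3 / (2.6077 · 2.7019) = 2.3 / 7.0456 = 0.3264
  r[X_2,X_2] = 1 (diagonal).

R is symmetric with unit diagonal. Assembling:

R = [[1, 0.3264],
 [0.3264, 1]]


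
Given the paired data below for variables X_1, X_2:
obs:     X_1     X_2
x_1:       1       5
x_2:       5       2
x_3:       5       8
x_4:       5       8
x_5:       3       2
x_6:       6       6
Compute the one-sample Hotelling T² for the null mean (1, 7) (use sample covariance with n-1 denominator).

Step 1 — sample mean vector:
  mean(X_1) = (1 + 5 + 5 + 5 + 3 + 6) / 6 = 25/6 = 4.1667
  mean(X_2) = (5 + 2 + 8 + 8 + 2 + 6) / 6 = 31/6 = 5.1667
  x̄ = (4.1667, 5.1667),  deviation x̄ - mu_0 = (4.1667, 5.1667) - (1, 7) = (3.1667, -1.8333).

Step 2 — sample covariance matrix, S[i,j] = (1/(n-1)) · Σ_k (x_{k,i} - mean_i) · (x_{k,j} - mean_j), divisor n-1 = 5:
  S[X_1,X_1] = ((-3.1667)·(-3.1667) + (0.8333)·(0.8333) + (0.8333)·(0.8333) + (0.8333)·(0.8333) + (-1.1667)·(-1.1667) + (1.8333)·(1.8333)) / 5 = 16.8333/5 = 3.3667
  S[X_1,X_2] = ((-3.1667)·(-0.1667) + (0.8333)·(-3.1667) + (0.8333)·(2.8333) + (0.8333)·(2.8333) + (-1.1667)·(-3.1667) + (1.8333)·(0.8333)) / 5 = 7.8333/5 = 1.5667
  S[X_2,X_2] = ((-0.1667)·(-0.1667) + (-3.1667)·(-3.1667) + (2.8333)·(2.8333) + (2.8333)·(2.8333) + (-3.1667)·(-3.1667) + (0.8333)·(0.8333)) / 5 = 36.8333/5 = 7.3667
  S = [[3.3667, 1.5667],
 [1.5667, 7.3667]].

Step 3 — invert S. det(S) = 3.3667·7.3667 - (1.5667)² = 22.3467.
  S^{-1} = (1/det) · [[d, -b], [-b, a]] = [[0.3297, -0.0701],
 [-0.0701, 0.1507]].

Step 4 — quadratic form (x̄ - mu_0)^T · S^{-1} · (x̄ - mu_0):
  S^{-1} · (x̄ - mu_0) = (1.1724, -0.4982),
  (x̄ - mu_0)^T · [...] = (3.1667)·(1.1724) + (-1.8333)·(-0.4982) = 4.6261.

Step 5 — scale by n: T² = 6 · 4.6261 = 27.7566.

T² ≈ 27.7566


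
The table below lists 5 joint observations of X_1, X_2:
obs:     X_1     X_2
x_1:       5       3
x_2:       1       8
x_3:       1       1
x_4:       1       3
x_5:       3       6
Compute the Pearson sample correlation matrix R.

Step 1 — column means:
  mean(X_1) = (5 + 1 + 1 + 1 + 3) / 5 = 11/5 = 2.2
  mean(X_2) = (3 + 8 + 1 + 3 + 6) / 5 = 21/5 = 4.2

Step 2 — sample variances and covariances s[i,j] = (1/(n-1)) · Σ_k (x_{k,i} - mean_i) · (x_{k,j} - mean_j), with n-1 = 4:
  s[X_1,X_1] = ((2.8)·(2.8) + (-1.2)·(-1.2) + (-1.2)·(-1.2) + (-1.2)·(-1.2) + (0.8)·(0.8)) / 4 = 12.8/4 = 3.2
  s[X_1,X_2] = ((2.8)·(-1.2) + (-1.2)·(3.8) + (-1.2)·(-3.2) + (-1.2)·(-1.2) + (0.8)·(1.8)) / 4 = -1.2/4 = -0.3
  s[X_2,X_2] = ((-1.2)·(-1.2) + (3.8)·(3.8) + (-3.2)·(-3.2) + (-1.2)·(-1.2) + (1.8)·(1.8)) / 4 = 30.8/4 = 7.7
  Sample standard deviations s_i = √(s[i,i]):
  s(X_1) = √(3.2) = 1.7889
  s(X_2) = √(7.7) = 2.7749

Step 3 — r_{ij} = s_{ij} / (s_i · s_j):
  r[X_1,X_1] = 1 (diagonal).
  r[X_1,X_2] = -0.3 / (1.7889 · 2.7749) = -0.3 / 4.9639 = -0.0604
  r[X_2,X_2] = 1 (diagonal).

R is symmetric with unit diagonal. Assembling:

R = [[1, -0.0604],
 [-0.0604, 1]]


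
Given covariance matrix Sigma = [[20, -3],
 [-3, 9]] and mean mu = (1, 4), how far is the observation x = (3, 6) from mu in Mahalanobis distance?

Step 1 — centre the observation: (x - mu) = (2, 2).

Step 2 — invert Sigma. det(Sigma) = 20·9 - (-3)² = 171.
  Sigma^{-1} = (1/det) · [[d, -b], [-b, a]] = [[0.0526, 0.0175],
 [0.0175, 0.117]].

Step 3 — form the quadratic (x - mu)^T · Sigma^{-1} · (x - mu):
  Sigma^{-1} · (x - mu) = (0.1404, 0.269).
  (x - mu)^T · [Sigma^{-1} · (x - mu)] = (2)·(0.1404) + (2)·(0.269) = 0.8187.

Step 4 — take square root: d = √(0.8187) ≈ 0.9048.

d(x, mu) = √(0.8187) ≈ 0.9048


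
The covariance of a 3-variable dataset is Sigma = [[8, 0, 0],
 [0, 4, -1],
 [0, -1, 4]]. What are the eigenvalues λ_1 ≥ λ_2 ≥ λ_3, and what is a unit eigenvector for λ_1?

Step 1 — characteristic polynomial p(λ) = det(λI - Sigma) = λ³ - tr·λ² + c_1·λ - det, where tr = trace, c_1 = sum of the principal 2×2 minors, det = det(Sigma):
  tr = 8 + 4 + 4 = 16,
  c_1 = (8·4 - (0)²) + (8·4 - (0)²) + (4·4 - (-1)²) = 32 + 32 + 15 = 79,
  det = 8·(4·4 - (-1)²) - (0)·((0)·4 - (-1)·(0)) + (0)·((0)·(-1) - 4·(0)) = 8·(15) - (0)·(0) + (0)·(0) = 120.
  So p(λ) = λ³ - 16λ² + 79λ - 120.
Step 2 — look for an integer root (rational root theorem: any rational root is an integer divisor of 120). Testing λ = 3:
  p(3) = 27 - 144 + 237 - 120 = 0  ✓
  Dividing out (λ - 3): p(λ) = (λ - 3)(λ² - 13λ + 40).
Step 3 — remaining eigenvalues from the quadratic λ² - 13λ + 40 = 0:
  Δ = 13² - 4·40 = 169 - 160 = 9,  λ = (13 ± √9)/2 = (13 ± 3)/2 = 8 or 5.
  Sorted: λ_1 = 8,  λ_2 = 5,  λ_3 = 3  (check: sum = 16 = tr ✓).

Step 4 — unit eigenvector for λ_1 = 8: v spans the null space of (Sigma - λ_1 I), whose rows are
  r_1 = (0, 0, 0),  r_2 = (0, -4, -1),  r_3 = (0, -1, -4).
  v is orthogonal to every row, so take v ∝ r_2 × r_3 = ((-4)·(-4) - (-1)·(-1), (-1)·(0) - (0)·(-4), (0)·(-1) - (-4)·(0)) = (15, 0, 0).
  Rescale (divide by 15): u = (1, 0, 0).
  ||u|| = √((1)² + (0)² + (0)²) = √(1) = 1,  v_1 = u/||u|| ≈ (1, 0, 0) (||v_1|| = 1).

λ_1 = 8,  λ_2 = 5,  λ_3 = 3;  v_1 ≈ (1, 0, 0)


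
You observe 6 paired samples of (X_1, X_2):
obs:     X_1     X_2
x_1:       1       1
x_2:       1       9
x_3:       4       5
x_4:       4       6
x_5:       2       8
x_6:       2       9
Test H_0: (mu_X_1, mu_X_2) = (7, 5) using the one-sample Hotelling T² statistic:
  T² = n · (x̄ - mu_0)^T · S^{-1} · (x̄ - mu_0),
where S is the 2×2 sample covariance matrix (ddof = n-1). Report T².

Step 1 — sample mean vector:
  mean(X_1) = (1 + 1 + 4 + 4 + 2 + 2) / 6 = 14/6 = 2.3333
  mean(X_2) = (1 + 9 + 5 + 6 + 8 + 9) / 6 = 38/6 = 6.3333
  x̄ = (2.3333, 6.3333),  deviation x̄ - mu_0 = (2.3333, 6.3333) - (7, 5) = (-4.6667, 1.3333).

Step 2 — sample covariance matrix, S[i,j] = (1/(n-1)) · Σ_k (x_{k,i} - mean_i) · (x_{k,j} - mean_j), divisor n-1 = 5:
  S[X_1,X_1] = ((-1.3333)·(-1.3333) + (-1.3333)·(-1.3333) + (1.6667)·(1.6667) + (1.6667)·(1.6667) + (-0.3333)·(-0.3333) + (-0.3333)·(-0.3333)) / 5 = 9.3333/5 = 1.8667
  S[X_1,X_2] = ((-1.3333)·(-5.3333) + (-1.3333)·(2.6667) + (1.6667)·(-1.3333) + (1.6667)·(-0.3333) + (-0.3333)·(1.6667) + (-0.3333)·(2.6667)) / 5 = -0.6667/5 = -0.1333
  S[X_2,X_2] = ((-5.3333)·(-5.3333) + (2.6667)·(2.6667) + (-1.3333)·(-1.3333) + (-0.3333)·(-0.3333) + (1.6667)·(1.6667) + (2.6667)·(2.6667)) / 5 = 47.3333/5 = 9.4667
  S = [[1.8667, -0.1333],
 [-0.1333, 9.4667]].

Step 3 — invert S. det(S) = 1.8667·9.4667 - (-0.1333)² = 17.6533.
  S^{-1} = (1/det) · [[d, -b], [-b, a]] = [[0.5363, 0.0076],
 [0.0076, 0.1057]].

Step 4 — quadratic form (x̄ - mu_0)^T · S^{-1} · (x̄ - mu_0):
  S^{-1} · (x̄ - mu_0) = (-2.4924, 0.1057),
  (x̄ - mu_0)^T · [...] = (-4.6667)·(-2.4924) + (1.3333)·(0.1057) = 11.7724.

Step 5 — scale by n: T² = 6 · 11.7724 = 70.6344.

T² ≈ 70.6344


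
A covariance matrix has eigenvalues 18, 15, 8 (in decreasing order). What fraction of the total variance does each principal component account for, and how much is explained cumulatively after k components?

Step 1 — total variance = trace(Sigma) = Σ λ_i = 18 + 15 + 8 = 41.

Step 2 — fraction explained by component i = λ_i / Σ λ:
  PC1: 18/41 = 0.439
  PC2: 15/41 = 0.3659
  PC3: 8/41 = 0.1951

Step 3 — cumulative fraction after k components = (λ_1 + ... + λ_k) / Σ λ:
  k = 1: 18/41 = 0.439
  k = 2: (18 + 15)/41 = 33/41 = 0.8049
  k = 3: (18 + 15 + 8)/41 = 41/41 = 1

Summary (fraction, with percent):

explained: PC1 0.439 (43.9%), PC2 0.3659 (36.59%), PC3 0.1951 (19.51%);  cumulative: 0.439, 0.8049, 1


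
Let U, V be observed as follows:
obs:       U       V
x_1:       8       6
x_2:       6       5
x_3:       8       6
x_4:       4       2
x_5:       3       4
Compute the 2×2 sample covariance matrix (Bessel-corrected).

Step 1 — column means:
  mean(U) = (8 + 6 + 8 + 4 + 3) / 5 = 29/5 = 5.8
  mean(V) = (6 + 5 + 6 + 2 + 4) / 5 = 23/5 = 4.6

Step 2 — sample covariance S[i,j] = (1/(n-1)) · Σ_k (x_{k,i} - mean_i) · (x_{k,j} - mean_j), with n-1 = 4.
  S[U,U] = ((2.2)·(2.2) + (0.2)·(0.2) + (2.2)·(2.2) + (-1.8)·(-1.8) + (-2.8)·(-2.8)) / 4 = 20.8/4 = 5.2
  S[U,V] = ((2.2)·(1.4) + (0.2)·(0.4) + (2.2)·(1.4) + (-1.8)·(-2.6) + (-2.8)·(-0.6)) / 4 = 12.6/4 = 3.15
  S[V,V] = ((1.4)·(1.4) + (0.4)·(0.4) + (1.4)·(1.4) + (-2.6)·(-2.6) + (-0.6)·(-0.6)) / 4 = 11.2/4 = 2.8

S is symmetric (S[j,i] = S[i,j]). Assembling:

S = [[5.2, 3.15],
 [3.15, 2.8]]


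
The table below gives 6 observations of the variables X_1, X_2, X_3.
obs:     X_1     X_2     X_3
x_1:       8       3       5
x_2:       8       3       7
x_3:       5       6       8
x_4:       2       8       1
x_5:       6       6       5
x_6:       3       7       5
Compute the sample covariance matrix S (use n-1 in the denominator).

Step 1 — column means:
  mean(X_1) = (8 + 8 + 5 + 2 + 6 + 3) / 6 = 32/6 = 5.3333
  mean(X_2) = (3 + 3 + 6 + 8 + 6 + 7) / 6 = 33/6 = 5.5
  mean(X_3) = (5 + 7 + 8 + 1 + 5 + 5) / 6 = 31/6 = 5.1667

Step 2 — sample covariance S[i,j] = (1/(n-1)) · Σ_k (x_{k,i} - mean_i) · (x_{k,j} - mean_j), with n-1 = 5.
  S[X_1,X_1] = ((2.6667)·(2.6667) + (2.6667)·(2.6667) + (-0.3333)·(-0.3333) + (-3.3333)·(-3.3333) + (0.6667)·(0.6667) + (-2.3333)·(-2.3333)) / 5 = 31.3333/5 = 6.2667
  S[X_1,X_2] = ((2.6667)·(-2.5) + (2.6667)·(-2.5) + (-0.3333)·(0.5) + (-3.3333)·(2.5) + (0.6667)·(0.5) + (-2.3333)·(1.5)) / 5 = -25/5 = -5
  S[X_1,X_3] = ((2.6667)·(-0.1667) + (2.6667)·(1.8333) + (-0.3333)·(2.8333) + (-3.3333)·(-4.1667) + (0.6667)·(-0.1667) + (-2.3333)·(-0.1667)) / 5 = 17.6667/5 = 3.5333
  S[X_2,X_2] = ((-2.5)·(-2.5) + (-2.5)·(-2.5) + (0.5)·(0.5) + (2.5)·(2.5) + (0.5)·(0.5) + (1.5)·(1.5)) / 5 = 21.5/5 = 4.3
  S[X_2,X_3] = ((-2.5)·(-0.1667) + (-2.5)·(1.8333) + (0.5)·(2.8333) + (2.5)·(-4.1667) + (0.5)·(-0.1667) + (1.5)·(-0.1667)) / 5 = -13.5/5 = -2.7
  S[X_3,X_3] = ((-0.1667)·(-0.1667) + (1.8333)·(1.8333) + (2.8333)·(2.8333) + (-4.1667)·(-4.1667) + (-0.1667)·(-0.1667) + (-0.1667)·(-0.1667)) / 5 = 28.8333/5 = 5.7667

S is symmetric (S[j,i] = S[i,j]). Assembling:

S = [[6.2667, -5, 3.5333],
 [-5, 4.3, -2.7],
 [3.5333, -2.7, 5.7667]]


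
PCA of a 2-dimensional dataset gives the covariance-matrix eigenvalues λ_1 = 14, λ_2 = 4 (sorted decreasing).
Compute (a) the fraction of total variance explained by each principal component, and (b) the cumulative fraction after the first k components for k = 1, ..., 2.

Step 1 — total variance = trace(Sigma) = Σ λ_i = 14 + 4 = 18.

Step 2 — fraction explained by component i = λ_i / Σ λ:
  PC1: 14/18 = 0.7778
  PC2: 4/18 = 0.2222

Step 3 — cumulative fraction after k components = (λ_1 + ... + λ_k) / Σ λ:
  k = 1: 14/18 = 0.7778
  k = 2: (14 + 4)/18 = 18/18 = 1

Summary (fraction, with percent):

explained: PC1 0.7778 (77.78%), PC2 0.2222 (22.22%);  cumulative: 0.7778, 1


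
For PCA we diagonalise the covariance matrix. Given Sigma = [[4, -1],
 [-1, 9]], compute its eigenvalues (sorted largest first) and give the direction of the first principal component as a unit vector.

Step 1 — characteristic polynomial of 2×2 Sigma:
  det(Sigma - λI) = λ² - trace · λ + det = 0.
  trace = 4 + 9 = 13, det = 4·9 - (-1)² = 35.
Step 2 — discriminant:
  Δ = trace² - 4·det = 169 - 140 = 29.
Step 3 — eigenvalues:
  λ = (trace ± √Δ)/2 = (13 ± 5.3852)/2,
  λ_1 = 9.1926,  λ_2 = 3.8074.

Step 4 — unit eigenvector for λ_1: solve (Sigma - λ_1 I)v = 0. First row:
  (4 - 9.1926)·v_x + (-1)·v_y = 0, i.e. (-5.1926)·v_x + (-1)·v_y = 0,
  so v ∝ (b, λ_1 - a) = (-1, 5.1926); multiply by -1 so the first entry is positive: u = (1, -5.1926).
  ||u|| = √((1)² + (-5.1926)²) = √(27.9629) ≈ 5.288,
  v_1 = u/||u|| ≈ (0.1891, -0.982) (||v_1|| = 1).

λ_1 = 9.1926,  λ_2 = 3.8074;  v_1 ≈ (0.1891, -0.982)


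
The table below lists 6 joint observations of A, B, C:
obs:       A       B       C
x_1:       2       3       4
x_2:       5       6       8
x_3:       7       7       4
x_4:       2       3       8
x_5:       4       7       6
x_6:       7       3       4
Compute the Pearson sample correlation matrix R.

Step 1 — column means:
  mean(A) = (2 + 5 + 7 + 2 + 4 + 7) / 6 = 27/6 = 4.5
  mean(B) = (3 + 6 + 7 + 3 + 7 + 3) / 6 = 29/6 = 4.8333
  mean(C) = (4 + 8 + 4 + 8 + 6 + 4) / 6 = 34/6 = 5.6667

Step 2 — sample variances and covariances s[i,j] = (1/(n-1)) · Σ_k (x_{k,i} - mean_i) · (x_{k,j} - mean_j), with n-1 = 5:
  s[A,A] = ((-2.5)·(-2.5) + (0.5)·(0.5) + (2.5)·(2.5) + (-2.5)·(-2.5) + (-0.5)·(-0.5) + (2.5)·(2.5)) / 5 = 25.5/5 = 5.1
  s[A,B] = ((-2.5)·(-1.8333) + (0.5)·(1.1667) + (2.5)·(2.1667) + (-2.5)·(-1.8333) + (-0.5)·(2.1667) + (2.5)·(-1.8333)) / 5 = 9.5/5 = 1.9
  s[A,C] = ((-2.5)·(-1.6667) + (0.5)·(2.3333) + (2.5)·(-1.6667) + (-2.5)·(2.3333) + (-0.5)·(0.3333) + (2.5)·(-1.6667)) / 5 = -9/5 = -1.8
  s[B,B] = ((-1.8333)·(-1.8333) + (1.1667)·(1.1667) + (2.1667)·(2.1667) + (-1.8333)·(-1.8333) + (2.1667)·(2.1667) + (-1.8333)·(-1.8333)) / 5 = 20.8333/5 = 4.1667
  s[B,C] = ((-1.8333)·(-1.6667) + (1.1667)·(2.3333) + (2.1667)·(-1.6667) + (-1.8333)·(2.3333) + (2.1667)·(0.3333) + (-1.8333)·(-1.6667)) / 5 = 1.6667/5 = 0.3333
  s[C,C] = ((-1.6667)·(-1.6667) + (2.3333)·(2.3333) + (-1.6667)·(-1.6667) + (2.3333)·(2.3333) + (0.3333)·(0.3333) + (-1.6667)·(-1.6667)) / 5 = 19.3333/5 = 3.8667
  Sample standard deviations s_i = √(s[i,i]):
  s(A) = √(5.1) = 2.2583
  s(B) = √(4.1667) = 2.0412
  s(C) = √(3.8667) = 1.9664

Step 3 — r_{ij} = s_{ij} / (s_i · s_j):
  r[A,A] = 1 (diagonal).
  r[A,B] = 1.9 / (2.2583 · 2.0412) = 1.9 / 4.6098 = 0.4122
  r[A,C] = -1.8 / (2.2583 · 1.9664) = -1.8 / 4.4407 = -0.4053
  r[B,B] = 1 (diagonal).
  r[B,C] = 0.3333 / (2.0412 · 1.9664) = 0.3333 / 4.0139 = 0.083
  r[C,C] = 1 (diagonal).

R is symmetric with unit diagonal. Assembling:

R = [[1, 0.4122, -0.4053],
 [0.4122, 1, 0.083],
 [-0.4053, 0.083, 1]]
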